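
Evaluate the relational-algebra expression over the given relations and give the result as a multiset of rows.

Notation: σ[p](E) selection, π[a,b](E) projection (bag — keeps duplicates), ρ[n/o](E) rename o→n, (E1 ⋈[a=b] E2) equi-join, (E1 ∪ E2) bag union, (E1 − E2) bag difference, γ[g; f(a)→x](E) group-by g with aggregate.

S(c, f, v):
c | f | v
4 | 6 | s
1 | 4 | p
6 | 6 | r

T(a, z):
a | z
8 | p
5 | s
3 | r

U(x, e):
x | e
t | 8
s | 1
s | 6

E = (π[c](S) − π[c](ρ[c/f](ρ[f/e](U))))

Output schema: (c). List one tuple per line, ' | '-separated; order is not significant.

Row counts bottom-up:
  S → 3
  π[c](S) → 3
  U → 3
  ρ[f/e](U) → 3
  ρ[c/f](ρ[f/e](U)) → 3
  π[c](ρ[c/f](ρ[f/e](U))) → 3
  (π[c](S) − π[c](ρ[c/f](ρ[f/e](U)))) → 1

== RESULT ==
c
4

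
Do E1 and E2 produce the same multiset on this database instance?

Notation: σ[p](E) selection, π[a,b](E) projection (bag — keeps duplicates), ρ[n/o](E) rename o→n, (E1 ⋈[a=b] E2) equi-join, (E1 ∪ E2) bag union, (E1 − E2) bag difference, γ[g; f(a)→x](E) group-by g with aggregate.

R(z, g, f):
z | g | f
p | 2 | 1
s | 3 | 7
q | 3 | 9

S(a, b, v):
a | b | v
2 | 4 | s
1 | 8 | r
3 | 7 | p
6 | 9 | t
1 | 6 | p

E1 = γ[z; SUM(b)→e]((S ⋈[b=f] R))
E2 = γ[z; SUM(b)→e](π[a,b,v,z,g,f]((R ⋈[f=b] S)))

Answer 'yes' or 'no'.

E1 row counts bottom-up:
  S → 5
  R → 3
  (S ⋈[b=f] R) → 2
  γ[z; SUM(b)→e]((S ⋈[b=f] R)) → 2
E2 row counts bottom-up:
  R → 3
  S → 5
  (R ⋈[f=b] S) → 2
  π[a,b,v,z,g,f]((R ⋈[f=b] S)) → 2
  γ[z; SUM(b)→e](π[a,b,v,z,g,f]((R ⋈[f=b] S))) → 2

E1 and E2 produce the same multiset:
z | e
q | 9
s | 7

yes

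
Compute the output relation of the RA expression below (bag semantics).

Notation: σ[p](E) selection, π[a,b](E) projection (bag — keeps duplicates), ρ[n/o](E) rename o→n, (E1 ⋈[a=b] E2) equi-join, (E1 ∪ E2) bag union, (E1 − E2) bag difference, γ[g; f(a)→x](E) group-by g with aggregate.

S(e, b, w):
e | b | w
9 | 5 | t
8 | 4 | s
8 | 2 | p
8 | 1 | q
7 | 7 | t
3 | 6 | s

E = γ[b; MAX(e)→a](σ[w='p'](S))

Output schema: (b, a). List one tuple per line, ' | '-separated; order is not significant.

Stepwise |·|:
  S → 6
  σ[w='p'](S) → 1
  γ[b; MAX(e)→a](σ[w='p'](S)) → 1

== RESULT ==
b | a
2 | 8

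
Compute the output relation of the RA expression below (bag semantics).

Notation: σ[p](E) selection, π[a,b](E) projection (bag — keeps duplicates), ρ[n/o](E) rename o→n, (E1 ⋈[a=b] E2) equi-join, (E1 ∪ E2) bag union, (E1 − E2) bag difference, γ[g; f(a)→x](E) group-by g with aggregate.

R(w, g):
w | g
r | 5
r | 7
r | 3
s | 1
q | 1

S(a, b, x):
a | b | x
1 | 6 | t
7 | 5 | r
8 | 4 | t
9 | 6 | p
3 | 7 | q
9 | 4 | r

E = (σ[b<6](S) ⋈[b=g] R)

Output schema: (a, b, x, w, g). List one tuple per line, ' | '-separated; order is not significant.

Row counts bottom-up:
  S → 6
  σ[b<6](S) → 3
  R → 5
  (σ[b<6](S) ⋈[b=g] R) → 1

== RESULT ==
a | b | x | w | g
7 | 5 | r | r | 5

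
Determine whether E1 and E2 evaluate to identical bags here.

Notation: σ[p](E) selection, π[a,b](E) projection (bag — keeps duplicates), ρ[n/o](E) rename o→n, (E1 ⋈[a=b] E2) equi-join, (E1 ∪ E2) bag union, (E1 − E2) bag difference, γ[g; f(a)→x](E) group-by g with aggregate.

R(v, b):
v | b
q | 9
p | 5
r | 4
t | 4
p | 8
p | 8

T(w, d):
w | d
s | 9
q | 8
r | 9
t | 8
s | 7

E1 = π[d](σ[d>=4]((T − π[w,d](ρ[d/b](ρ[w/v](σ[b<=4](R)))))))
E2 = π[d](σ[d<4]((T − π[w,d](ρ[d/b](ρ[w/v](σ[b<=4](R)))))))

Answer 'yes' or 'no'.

E1 stepwise |·|:
  T → 5
  R → 6
  σ[b<=4](R) → 2
  ρ[w/v](σ[b<=4](R)) → 2
  ρ[d/b](ρ[w/v](σ[b<=4](R))) → 2
  π[w,d](ρ[d/b](ρ[w/v](σ[b<=4](R)))) → 2
  (T − π[w,d](ρ[d/b](ρ[w/v](σ[b<=4](R))))) → 5
  σ[d>=4]((T − π[w,d](ρ[d/b](ρ[w/v](σ[b<=4](R)))))) → 5
  π[d](σ[d>=4]((T − π[w,d](ρ[d/b](ρ[w/v](σ[b<=4](R))))))) → 5
E2 stepwise |·|:
  T → 5
  R → 6
  σ[b<=4](R) → 2
  ρ[w/v](σ[b<=4](R)) → 2
  ρ[d/b](ρ[w/v](σ[b<=4](R))) → 2
  π[w,d](ρ[d/b](ρ[w/v](σ[b<=4](R)))) → 2
  (T − π[w,d](ρ[d/b](ρ[w/v](σ[b<=4](R))))) → 5
  σ[d<4]((T − π[w,d](ρ[d/b](ρ[w/v](σ[b<=4](R)))))) → 0
  π[d](σ[d<4]((T − π[w,d](ρ[d/b](ρ[w/v](σ[b<=4](R))))))) → 0

E1 result:
d
7
8
8
9
9
E2 result:
d
(0 rows)
Witness: (7,) appears 1× in E1 but 0× in E2.

no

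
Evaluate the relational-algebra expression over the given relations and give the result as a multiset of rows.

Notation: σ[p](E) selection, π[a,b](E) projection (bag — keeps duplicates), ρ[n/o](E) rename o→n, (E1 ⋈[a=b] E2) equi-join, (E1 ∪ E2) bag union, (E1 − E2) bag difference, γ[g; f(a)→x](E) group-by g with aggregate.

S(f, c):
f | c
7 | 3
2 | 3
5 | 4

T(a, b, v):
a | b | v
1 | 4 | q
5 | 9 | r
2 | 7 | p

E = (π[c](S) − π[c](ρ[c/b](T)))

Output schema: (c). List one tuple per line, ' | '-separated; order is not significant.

Row counts bottom-up:
  S → 3
  π[c](S) → 3
  T → 3
  ρ[c/b](T) → 3
  π[c](ρ[c/b](T)) → 3
  (π[c](S) − π[c](ρ[c/b](T))) → 2

== RESULT ==
c
3
3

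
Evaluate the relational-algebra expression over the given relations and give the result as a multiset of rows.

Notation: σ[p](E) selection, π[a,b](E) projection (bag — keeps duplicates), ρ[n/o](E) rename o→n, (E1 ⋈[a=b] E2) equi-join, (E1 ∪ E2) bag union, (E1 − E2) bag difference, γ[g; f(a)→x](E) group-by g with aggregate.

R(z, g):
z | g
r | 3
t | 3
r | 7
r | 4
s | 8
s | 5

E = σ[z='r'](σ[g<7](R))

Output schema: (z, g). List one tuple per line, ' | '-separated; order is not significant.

Stepwise |·|:
  R → 6
  σ[g<7](R) → 4
  σ[z='r'](σ[g<7](R)) → 2

== RESULT ==
z | g
r | 3
r | 4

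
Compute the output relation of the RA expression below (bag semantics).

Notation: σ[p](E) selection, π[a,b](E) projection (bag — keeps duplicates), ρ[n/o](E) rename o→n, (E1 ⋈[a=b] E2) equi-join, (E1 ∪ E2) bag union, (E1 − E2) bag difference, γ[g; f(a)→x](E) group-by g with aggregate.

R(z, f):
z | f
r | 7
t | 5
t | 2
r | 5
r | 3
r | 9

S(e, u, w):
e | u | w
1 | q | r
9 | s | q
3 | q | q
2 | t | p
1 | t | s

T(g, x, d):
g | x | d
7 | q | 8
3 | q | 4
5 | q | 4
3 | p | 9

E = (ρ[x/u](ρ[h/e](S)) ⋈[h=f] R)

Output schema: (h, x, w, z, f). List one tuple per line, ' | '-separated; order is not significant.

Row counts bottom-up:
  S → 5
  ρ[h/e](S) → 5
  ρ[x/u](ρ[h/e](S)) → 5
  R → 6
  (ρ[x/u](ρ[h/e](S)) ⋈[h=f] R) → 3

== RESULT ==
h | x | w | z | f
2 | t | p | t | 2
3 | q | q | r | 3
9 | s | q | r | 9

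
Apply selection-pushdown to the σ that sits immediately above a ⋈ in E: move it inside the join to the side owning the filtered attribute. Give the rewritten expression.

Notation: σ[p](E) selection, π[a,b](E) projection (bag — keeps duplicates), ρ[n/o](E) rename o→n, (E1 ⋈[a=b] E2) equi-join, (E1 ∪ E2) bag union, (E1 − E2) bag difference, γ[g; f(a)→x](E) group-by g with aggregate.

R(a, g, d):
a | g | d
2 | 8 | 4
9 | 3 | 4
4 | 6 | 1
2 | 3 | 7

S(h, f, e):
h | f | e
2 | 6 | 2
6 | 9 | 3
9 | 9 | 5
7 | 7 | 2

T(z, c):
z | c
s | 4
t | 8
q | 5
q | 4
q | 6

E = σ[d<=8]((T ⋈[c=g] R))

σ filters on d, owned by the right side.
E' = (T ⋈[c=g] σ[d<=8](R))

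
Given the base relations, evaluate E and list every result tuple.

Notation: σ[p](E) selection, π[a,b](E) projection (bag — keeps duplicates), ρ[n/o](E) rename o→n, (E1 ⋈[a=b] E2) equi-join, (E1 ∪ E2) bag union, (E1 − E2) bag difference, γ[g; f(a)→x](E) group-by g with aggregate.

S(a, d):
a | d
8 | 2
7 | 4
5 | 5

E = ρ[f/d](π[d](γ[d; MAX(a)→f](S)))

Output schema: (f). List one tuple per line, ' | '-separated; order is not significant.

Row counts bottom-up:
  S → 3
  γ[d; MAX(a)→f](S) → 3
  π[d](γ[d; MAX(a)→f](S)) → 3
  ρ[f/d](π[d](γ[d; MAX(a)→f](S))) → 3

== RESULT ==
f
2
4
5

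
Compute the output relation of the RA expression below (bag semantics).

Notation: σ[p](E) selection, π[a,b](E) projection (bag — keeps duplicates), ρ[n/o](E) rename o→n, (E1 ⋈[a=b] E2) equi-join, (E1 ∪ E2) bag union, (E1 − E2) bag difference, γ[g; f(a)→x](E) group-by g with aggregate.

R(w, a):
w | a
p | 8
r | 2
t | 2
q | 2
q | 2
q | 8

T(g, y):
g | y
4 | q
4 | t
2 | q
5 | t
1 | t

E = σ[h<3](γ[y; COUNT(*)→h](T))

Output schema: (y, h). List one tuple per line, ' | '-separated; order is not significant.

Stepwise |·|:
  T → 5
  γ[y; COUNT(*)→h](T) → 2
  σ[h<3](γ[y; COUNT(*)→h](T)) → 1

== RESULT ==
y | h
q | 2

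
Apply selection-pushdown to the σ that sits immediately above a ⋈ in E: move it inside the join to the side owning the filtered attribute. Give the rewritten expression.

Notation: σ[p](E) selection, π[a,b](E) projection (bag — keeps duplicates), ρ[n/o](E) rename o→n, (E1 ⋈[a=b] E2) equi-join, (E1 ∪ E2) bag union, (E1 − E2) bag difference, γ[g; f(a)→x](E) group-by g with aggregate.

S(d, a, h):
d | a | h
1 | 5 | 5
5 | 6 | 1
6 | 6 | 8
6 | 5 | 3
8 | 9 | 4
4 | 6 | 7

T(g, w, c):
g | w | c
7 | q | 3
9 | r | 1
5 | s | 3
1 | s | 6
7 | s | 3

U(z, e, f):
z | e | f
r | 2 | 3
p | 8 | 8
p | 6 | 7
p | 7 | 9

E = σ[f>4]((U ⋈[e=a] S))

σ filters on f, owned by the left side.
E' = (σ[f>4](U) ⋈[e=a] S)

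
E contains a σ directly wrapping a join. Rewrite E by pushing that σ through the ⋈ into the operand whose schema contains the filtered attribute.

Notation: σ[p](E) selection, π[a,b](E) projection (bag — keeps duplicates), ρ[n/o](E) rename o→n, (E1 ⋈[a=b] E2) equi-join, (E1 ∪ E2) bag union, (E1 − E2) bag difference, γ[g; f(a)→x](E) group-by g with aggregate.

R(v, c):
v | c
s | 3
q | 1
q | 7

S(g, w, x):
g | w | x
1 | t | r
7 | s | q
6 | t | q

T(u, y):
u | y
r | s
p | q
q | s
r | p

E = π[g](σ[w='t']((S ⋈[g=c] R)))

σ filters on w, owned by the left side.
E' = π[g]((σ[w='t'](S) ⋈[g=c] R))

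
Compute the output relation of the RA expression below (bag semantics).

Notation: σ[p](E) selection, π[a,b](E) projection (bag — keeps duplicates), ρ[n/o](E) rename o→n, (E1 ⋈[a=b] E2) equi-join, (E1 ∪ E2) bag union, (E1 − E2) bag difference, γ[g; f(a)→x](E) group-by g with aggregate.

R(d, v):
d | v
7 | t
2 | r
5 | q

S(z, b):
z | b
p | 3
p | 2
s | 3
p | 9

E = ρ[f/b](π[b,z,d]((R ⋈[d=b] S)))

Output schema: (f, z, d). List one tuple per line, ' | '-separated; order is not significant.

Subexpression sizes:
  R → 3
  S → 4
  (R ⋈[d=b] S) → 1
  π[b,z,d]((R ⋈[d=b] S)) → 1
  ρ[f/b](π[b,z,d]((R ⋈[d=b] S))) → 1

== RESULT ==
f | z | d
2 | p | 2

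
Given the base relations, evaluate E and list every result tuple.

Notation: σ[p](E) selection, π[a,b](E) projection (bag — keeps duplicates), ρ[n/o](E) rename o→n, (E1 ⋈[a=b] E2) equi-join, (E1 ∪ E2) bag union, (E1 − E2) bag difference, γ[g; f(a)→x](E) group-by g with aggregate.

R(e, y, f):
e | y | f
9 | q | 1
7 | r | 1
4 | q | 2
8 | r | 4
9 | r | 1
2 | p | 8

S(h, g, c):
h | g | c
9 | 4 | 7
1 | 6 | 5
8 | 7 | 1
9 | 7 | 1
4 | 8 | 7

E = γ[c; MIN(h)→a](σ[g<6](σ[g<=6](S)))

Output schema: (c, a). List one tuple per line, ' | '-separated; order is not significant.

Row counts bottom-up:
  S → 5
  σ[g<=6](S) → 2
  σ[g<6](σ[g<=6](S)) → 1
  γ[c; MIN(h)→a](σ[g<6](σ[g<=6](S))) → 1

== RESULT ==
c | a
7 | 9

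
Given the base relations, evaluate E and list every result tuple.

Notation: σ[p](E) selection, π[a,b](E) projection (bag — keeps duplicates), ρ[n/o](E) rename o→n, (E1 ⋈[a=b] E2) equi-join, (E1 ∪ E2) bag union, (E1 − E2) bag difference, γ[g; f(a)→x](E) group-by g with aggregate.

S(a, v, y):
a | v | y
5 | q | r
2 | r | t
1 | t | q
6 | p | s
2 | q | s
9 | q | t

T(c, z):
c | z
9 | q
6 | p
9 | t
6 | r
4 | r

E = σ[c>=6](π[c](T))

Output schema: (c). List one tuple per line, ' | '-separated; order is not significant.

Per-node cardinality:
  T → 5
  π[c](T) → 5
  σ[c>=6](π[c](T)) → 4

== RESULT ==
c
6
6
9
9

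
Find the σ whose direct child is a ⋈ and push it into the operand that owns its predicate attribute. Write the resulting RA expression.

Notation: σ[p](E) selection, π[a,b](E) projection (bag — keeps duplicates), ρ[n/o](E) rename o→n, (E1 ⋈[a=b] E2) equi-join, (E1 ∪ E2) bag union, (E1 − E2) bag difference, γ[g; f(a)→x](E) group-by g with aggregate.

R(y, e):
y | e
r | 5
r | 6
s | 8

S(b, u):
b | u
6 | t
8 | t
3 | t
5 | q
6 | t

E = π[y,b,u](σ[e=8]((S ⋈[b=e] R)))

σ filters on e, owned by the right side.
E' = π[y,b,u]((S ⋈[b=e] σ[e=8](R)))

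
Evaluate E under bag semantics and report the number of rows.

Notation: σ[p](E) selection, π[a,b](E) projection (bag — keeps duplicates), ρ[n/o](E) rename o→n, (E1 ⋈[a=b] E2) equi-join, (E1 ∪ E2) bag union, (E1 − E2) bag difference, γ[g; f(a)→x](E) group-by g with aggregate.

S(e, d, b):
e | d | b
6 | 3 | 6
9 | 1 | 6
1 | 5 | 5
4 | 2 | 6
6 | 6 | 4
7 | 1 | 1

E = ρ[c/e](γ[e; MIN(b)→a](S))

Row counts bottom-up:
  S → 6
  γ[e; MIN(b)→a](S) → 5
  ρ[c/e](γ[e; MIN(b)→a](S)) → 5

|E| = 5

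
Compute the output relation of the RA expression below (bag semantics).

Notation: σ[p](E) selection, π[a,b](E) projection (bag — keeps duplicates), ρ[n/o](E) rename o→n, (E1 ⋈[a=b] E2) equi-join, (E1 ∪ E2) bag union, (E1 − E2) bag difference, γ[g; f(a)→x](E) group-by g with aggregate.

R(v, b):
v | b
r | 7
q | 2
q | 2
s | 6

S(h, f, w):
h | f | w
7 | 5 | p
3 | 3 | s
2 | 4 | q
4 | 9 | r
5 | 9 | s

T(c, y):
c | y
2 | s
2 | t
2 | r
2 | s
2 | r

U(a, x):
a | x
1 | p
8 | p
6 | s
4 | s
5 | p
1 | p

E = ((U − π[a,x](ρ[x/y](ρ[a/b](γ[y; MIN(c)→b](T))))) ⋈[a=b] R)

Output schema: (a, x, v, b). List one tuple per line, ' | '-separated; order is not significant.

Subexpression sizes:
  U → 6
  T → 5
  γ[y; MIN(c)→b](T) → 3
  ρ[a/b](γ[y; MIN(c)→b](T)) → 3
  ρ[x/y](ρ[a/b](γ[y; MIN(c)→b](T))) → 3
  π[a,x](ρ[x/y](ρ[a/b](γ[y; MIN(c)→b](T)))) → 3
  (U − π[a,x](ρ[x/y](ρ[a/b](γ[y; MIN(c)→b](T))))) → 6
  R → 4
  ((U − π[a,x](ρ[x/y](ρ[a/b](γ[y; MIN(c)→b](T))))) ⋈[a=b] R) → 1

== RESULT ==
a | x | v | b
6 | s | s | 6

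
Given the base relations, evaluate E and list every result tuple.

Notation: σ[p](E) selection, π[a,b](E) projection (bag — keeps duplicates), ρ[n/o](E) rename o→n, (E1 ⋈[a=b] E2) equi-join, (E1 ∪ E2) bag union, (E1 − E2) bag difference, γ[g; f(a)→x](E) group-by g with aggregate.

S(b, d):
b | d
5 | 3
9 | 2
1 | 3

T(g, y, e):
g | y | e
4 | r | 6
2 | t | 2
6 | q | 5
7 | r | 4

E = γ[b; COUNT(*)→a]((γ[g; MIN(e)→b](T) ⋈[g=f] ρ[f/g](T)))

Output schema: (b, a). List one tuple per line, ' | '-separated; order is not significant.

Per-node cardinality:
  T → 4
  γ[g; MIN(e)→b](T) → 4
  T → 4
  ρ[f/g](T) → 4
  (γ[g; MIN(e)→b](T) ⋈[g=f] ρ[f/g](T)) → 4
  γ[b; COUNT(*)→a]((γ[g; MIN(e)→b](T) ⋈[g=f] ρ[f/g](T))) → 4

== RESULT ==
b | a
2 | 1
4 | 1
5 | 1
6 | 1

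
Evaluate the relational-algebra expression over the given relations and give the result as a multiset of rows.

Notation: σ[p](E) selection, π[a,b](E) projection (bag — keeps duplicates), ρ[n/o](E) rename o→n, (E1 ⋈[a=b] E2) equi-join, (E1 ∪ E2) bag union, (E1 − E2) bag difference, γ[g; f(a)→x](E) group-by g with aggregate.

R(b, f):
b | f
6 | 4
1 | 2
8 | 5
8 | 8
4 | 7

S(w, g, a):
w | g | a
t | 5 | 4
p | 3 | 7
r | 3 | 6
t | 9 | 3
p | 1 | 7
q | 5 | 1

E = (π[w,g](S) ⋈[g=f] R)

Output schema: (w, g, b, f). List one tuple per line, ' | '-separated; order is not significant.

Subexpression sizes:
  S → 6
  π[w,g](S) → 6
  R → 5
  (π[w,g](S) ⋈[g=f] R) → 2

== RESULT ==
w | g | b | f
q | 5 | 8 | 5
t | 5 | 8 | 5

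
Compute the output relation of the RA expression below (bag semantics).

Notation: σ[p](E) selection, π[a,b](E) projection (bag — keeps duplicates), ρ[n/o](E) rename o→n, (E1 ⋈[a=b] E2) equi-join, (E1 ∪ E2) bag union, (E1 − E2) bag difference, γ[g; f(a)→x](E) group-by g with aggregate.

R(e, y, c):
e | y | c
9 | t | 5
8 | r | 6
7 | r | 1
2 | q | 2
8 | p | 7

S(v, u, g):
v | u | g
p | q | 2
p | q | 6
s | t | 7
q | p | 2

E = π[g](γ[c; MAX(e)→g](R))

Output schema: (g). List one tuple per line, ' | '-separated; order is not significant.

Row counts bottom-up:
  R → 5
  γ[c; MAX(e)→g](R) → 5
  π[g](γ[c; MAX(e)→g](R)) → 5

== RESULT ==
g
2
7
8
8
9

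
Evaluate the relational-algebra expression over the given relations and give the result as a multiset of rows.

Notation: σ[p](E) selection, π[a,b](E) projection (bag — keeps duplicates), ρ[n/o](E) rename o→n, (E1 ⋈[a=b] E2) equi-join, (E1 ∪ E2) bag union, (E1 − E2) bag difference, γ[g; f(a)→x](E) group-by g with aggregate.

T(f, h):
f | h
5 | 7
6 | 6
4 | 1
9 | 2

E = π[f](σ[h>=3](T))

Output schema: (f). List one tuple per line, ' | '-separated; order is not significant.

Subexpression sizes:
  T → 4
  σ[h>=3](T) → 2
  π[f](σ[h>=3](T)) → 2

== RESULT ==
f
5
6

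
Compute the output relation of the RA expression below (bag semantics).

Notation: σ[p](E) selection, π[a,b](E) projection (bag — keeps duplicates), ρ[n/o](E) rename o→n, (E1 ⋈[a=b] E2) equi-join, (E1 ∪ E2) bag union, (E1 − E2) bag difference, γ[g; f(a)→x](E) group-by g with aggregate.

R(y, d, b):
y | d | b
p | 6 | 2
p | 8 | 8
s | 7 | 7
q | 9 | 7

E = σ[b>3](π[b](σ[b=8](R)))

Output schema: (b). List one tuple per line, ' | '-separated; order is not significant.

Stepwise |·|:
  R → 4
  σ[b=8](R) → 1
  π[b](σ[b=8](R)) → 1
  σ[b>3](π[b](σ[b=8](R))) → 1

== RESULT ==
b
8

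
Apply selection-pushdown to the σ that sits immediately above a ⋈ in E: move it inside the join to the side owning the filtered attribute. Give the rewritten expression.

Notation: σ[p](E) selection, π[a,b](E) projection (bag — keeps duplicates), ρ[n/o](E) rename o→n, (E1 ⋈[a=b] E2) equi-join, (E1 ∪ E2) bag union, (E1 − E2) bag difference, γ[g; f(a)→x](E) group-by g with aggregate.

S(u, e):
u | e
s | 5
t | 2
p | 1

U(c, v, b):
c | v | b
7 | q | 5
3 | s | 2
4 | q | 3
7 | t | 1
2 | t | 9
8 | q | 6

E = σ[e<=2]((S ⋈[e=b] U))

σ filters on e, owned by the left side.
E' = (σ[e<=2](S) ⋈[e=b] U)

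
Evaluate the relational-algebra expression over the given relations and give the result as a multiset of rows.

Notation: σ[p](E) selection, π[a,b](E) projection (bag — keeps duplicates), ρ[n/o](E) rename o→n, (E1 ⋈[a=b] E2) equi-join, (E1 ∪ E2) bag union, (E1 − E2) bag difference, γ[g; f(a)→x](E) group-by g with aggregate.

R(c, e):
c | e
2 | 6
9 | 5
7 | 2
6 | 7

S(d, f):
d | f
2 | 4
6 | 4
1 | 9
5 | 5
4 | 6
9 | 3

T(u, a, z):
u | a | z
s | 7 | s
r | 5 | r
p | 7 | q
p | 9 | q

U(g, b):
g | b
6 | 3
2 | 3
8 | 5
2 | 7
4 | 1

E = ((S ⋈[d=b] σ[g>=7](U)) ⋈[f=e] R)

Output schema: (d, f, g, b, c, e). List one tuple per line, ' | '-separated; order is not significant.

Subexpression sizes:
  S → 6
  U → 5
  σ[g>=7](U) → 1
  (S ⋈[d=b] σ[g>=7](U)) → 1
  R → 4
  ((S ⋈[d=b] σ[g>=7](U)) ⋈[f=e] R) → 1

== RESULT ==
d | f | g | b | c | e
5 | 5 | 8 | 5 | 9 | 5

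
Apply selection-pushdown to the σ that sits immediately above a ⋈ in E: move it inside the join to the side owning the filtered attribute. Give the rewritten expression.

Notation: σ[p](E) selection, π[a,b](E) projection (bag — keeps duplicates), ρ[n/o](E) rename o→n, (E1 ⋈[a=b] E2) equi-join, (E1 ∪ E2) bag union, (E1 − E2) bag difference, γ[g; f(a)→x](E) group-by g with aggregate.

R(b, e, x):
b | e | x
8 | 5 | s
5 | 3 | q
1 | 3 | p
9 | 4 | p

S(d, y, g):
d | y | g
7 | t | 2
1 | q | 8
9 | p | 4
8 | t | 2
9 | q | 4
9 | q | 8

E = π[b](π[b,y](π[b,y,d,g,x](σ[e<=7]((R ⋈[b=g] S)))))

σ filters on e, owned by the left side.
E' = π[b](π[b,y](π[b,y,d,g,x]((σ[e<=7](R) ⋈[b=g] S))))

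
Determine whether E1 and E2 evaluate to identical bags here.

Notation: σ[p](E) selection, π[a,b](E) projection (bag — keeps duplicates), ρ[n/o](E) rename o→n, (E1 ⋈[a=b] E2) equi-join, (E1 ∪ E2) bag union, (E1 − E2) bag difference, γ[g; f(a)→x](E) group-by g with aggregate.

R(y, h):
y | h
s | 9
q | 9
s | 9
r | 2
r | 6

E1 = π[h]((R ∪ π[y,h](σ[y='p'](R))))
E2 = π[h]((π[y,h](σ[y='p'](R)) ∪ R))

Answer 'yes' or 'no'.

E1 subexpression sizes:
  R → 5
  R → 5
  σ[y='p'](R) → 0
  π[y,h](σ[y='p'](R)) → 0
  (R ∪ π[y,h](σ[y='p'](R))) → 5
  π[h]((R ∪ π[y,h](σ[y='p'](R)))) → 5
E2 subexpression sizes:
  R → 5
  σ[y='p'](R) → 0
  π[y,h](σ[y='p'](R)) → 0
  R → 5
  (π[y,h](σ[y='p'](R)) ∪ R) → 5
  π[h]((π[y,h](σ[y='p'](R)) ∪ R)) → 5

E1 and E2 produce the same multiset:
h
2
6
9
9
9

yes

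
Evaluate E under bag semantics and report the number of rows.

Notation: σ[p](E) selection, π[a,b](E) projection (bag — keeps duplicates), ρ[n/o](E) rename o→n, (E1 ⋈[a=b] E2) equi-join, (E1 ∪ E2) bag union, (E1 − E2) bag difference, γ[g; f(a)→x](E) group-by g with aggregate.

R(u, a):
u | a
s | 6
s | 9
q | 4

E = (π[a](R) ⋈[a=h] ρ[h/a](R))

Subexpression sizes:
  R → 3
  π[a](R) → 3
  R → 3
  ρ[h/a](R) → 3
  (π[a](R) ⋈[a=h] ρ[h/a](R)) → 3

|E| = 3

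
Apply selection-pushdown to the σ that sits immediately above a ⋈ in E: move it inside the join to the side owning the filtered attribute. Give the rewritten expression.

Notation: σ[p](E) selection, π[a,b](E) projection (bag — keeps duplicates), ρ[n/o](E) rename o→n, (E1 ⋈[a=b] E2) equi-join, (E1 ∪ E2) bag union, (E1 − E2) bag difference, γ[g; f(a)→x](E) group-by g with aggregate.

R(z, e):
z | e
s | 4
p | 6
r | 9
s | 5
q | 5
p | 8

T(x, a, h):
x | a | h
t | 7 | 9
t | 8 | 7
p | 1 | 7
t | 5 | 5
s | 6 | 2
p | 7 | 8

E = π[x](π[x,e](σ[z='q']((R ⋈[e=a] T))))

σ filters on z, owned by the left side.
E' = π[x](π[x,e]((σ[z='q'](R) ⋈[e=a] T)))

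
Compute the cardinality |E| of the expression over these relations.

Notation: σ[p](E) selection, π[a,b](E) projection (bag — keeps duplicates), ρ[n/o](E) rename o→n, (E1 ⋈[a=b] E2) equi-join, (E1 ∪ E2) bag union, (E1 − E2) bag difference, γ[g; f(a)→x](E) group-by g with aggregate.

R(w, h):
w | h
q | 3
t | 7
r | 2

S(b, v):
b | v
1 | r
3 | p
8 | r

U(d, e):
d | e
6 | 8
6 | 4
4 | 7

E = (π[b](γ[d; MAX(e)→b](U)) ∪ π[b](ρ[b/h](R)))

Per-node cardinality:
  U → 3
  γ[d; MAX(e)→b](U) → 2
  π[b](γ[d; MAX(e)→b](U)) → 2
  R → 3
  ρ[b/h](R) → 3
  π[b](ρ[b/h](R)) → 3
  (π[b](γ[d; MAX(e)→b](U)) ∪ π[b](ρ[b/h](R))) → 5

|E| = 5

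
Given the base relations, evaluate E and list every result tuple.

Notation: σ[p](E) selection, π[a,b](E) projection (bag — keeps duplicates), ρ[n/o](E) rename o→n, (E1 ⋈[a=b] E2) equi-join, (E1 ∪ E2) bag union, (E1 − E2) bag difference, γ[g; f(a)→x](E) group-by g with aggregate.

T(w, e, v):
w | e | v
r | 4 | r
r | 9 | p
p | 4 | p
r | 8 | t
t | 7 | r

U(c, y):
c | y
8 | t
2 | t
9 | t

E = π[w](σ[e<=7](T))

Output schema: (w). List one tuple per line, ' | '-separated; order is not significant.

Subexpression sizes:
  T → 5
  σ[e<=7](T) → 3
  π[w](σ[e<=7](T)) → 3

== RESULT ==
w
p
r
t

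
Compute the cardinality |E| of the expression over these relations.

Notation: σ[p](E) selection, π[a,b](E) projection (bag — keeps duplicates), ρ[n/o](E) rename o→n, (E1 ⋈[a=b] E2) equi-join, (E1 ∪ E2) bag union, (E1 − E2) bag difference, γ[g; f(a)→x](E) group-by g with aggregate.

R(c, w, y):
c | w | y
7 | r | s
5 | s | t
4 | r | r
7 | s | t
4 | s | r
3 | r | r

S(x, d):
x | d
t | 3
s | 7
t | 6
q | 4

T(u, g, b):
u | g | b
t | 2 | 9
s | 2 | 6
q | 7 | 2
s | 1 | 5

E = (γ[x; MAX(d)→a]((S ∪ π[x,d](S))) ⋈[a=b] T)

Stepwise |·|:
  S → 4
  S → 4
  π[x,d](S) → 4
  (S ∪ π[x,d](S)) → 8
  γ[x; MAX(d)→a]((S ∪ π[x,d](S))) → 3
  T → 4
  (γ[x; MAX(d)→a]((S ∪ π[x,d](S))) ⋈[a=b] T) → 1

|E| = 1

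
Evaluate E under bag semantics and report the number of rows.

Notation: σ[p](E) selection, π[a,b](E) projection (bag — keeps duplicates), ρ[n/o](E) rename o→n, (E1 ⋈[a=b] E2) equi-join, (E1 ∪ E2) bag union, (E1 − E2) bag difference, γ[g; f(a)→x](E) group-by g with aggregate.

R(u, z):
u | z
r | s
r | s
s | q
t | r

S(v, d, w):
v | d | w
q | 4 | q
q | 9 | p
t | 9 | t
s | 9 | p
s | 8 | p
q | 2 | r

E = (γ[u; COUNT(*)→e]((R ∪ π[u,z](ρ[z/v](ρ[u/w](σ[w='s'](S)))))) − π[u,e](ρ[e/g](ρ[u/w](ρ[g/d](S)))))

Stepwise |·|:
  R → 4
  S → 6
  σ[w='s'](S) → 0
  ρ[u/w](σ[w='s'](S)) → 0
  ρ[z/v](ρ[u/w](σ[w='s'](S))) → 0
  π[u,z](ρ[z/v](ρ[u/w](σ[w='s'](S)))) → 0
  (R ∪ π[u,z](ρ[z/v](ρ[u/w](σ[w='s'](S))))) → 4
  γ[u; COUNT(*)→e]((R ∪ π[u,z](ρ[z/v](ρ[u/w](σ[w='s'](S)))))) → 3
  S → 6
  ρ[g/d](S) → 6
  ρ[u/w](ρ[g/d](S)) → 6
  ρ[e/g](ρ[u/w](ρ[g/d](S))) → 6
  π[u,e](ρ[e/g](ρ[u/w](ρ[g/d](S)))) → 6
  (γ[u; COUNT(*)→e]((R ∪ π[u,z](ρ[z/v](ρ[u/w](σ[w='s'](S)))))) − π[u,e](ρ[e/g](ρ[u/w](ρ[g/d](S))))) → 2

|E| = 2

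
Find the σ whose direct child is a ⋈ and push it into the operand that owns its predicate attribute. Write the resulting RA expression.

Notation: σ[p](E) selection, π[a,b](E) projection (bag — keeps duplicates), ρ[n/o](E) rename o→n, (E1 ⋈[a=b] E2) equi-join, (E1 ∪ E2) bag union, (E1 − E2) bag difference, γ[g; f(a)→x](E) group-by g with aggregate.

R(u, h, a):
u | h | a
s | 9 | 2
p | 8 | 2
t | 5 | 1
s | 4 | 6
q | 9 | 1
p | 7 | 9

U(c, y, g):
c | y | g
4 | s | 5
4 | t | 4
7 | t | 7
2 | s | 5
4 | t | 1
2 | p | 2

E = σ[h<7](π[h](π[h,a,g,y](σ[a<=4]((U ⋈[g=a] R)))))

σ filters on a, owned by the right side.
E' = σ[h<7](π[h](π[h,a,g,y]((U ⋈[g=a] σ[a<=4](R)))))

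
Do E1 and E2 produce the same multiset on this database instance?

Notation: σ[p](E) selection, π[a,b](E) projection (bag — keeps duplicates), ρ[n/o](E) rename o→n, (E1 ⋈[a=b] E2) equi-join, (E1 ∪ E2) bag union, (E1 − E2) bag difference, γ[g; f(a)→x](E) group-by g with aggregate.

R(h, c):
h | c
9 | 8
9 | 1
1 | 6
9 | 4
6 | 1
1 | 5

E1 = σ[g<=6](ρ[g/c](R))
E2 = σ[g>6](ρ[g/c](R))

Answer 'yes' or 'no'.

E1 stepwise |·|:
  R → 6
  ρ[g/c](R) → 6
  σ[g<=6](ρ[g/c](R)) → 5
E2 stepwise |·|:
  R → 6
  ρ[g/c](R) → 6
  σ[g>6](ρ[g/c](R)) → 1

E1 result:
h | g
1 | 5
1 | 6
6 | 1
9 | 1
9 | 4
E2 result:
h | g
9 | 8
Witness: (9, 8) appears 0× in E1 but 1× in E2.

no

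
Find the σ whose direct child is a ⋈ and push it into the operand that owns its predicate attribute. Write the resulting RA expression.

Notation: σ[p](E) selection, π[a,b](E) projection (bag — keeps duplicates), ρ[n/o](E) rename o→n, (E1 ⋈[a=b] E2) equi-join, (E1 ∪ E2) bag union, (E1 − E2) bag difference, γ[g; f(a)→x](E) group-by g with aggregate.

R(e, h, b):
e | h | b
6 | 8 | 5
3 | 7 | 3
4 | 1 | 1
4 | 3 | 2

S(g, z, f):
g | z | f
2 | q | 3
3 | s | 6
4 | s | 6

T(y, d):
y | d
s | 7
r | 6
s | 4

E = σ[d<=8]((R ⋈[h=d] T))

σ filters on d, owned by the right side.
E' = (R ⋈[h=d] σ[d<=8](T))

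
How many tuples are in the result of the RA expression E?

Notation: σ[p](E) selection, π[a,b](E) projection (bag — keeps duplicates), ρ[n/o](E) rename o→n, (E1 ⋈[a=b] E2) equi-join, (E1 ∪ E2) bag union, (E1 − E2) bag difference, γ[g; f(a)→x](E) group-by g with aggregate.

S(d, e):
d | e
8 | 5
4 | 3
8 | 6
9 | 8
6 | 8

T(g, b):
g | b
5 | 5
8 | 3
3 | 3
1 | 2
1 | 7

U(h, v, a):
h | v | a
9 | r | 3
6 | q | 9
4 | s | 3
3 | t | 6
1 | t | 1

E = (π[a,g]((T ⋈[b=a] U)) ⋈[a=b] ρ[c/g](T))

Subexpression sizes:
  T → 5
  U → 5
  (T ⋈[b=a] U) → 4
  π[a,g]((T ⋈[b=a] U)) → 4
  T → 5
  ρ[c/g](T) → 5
  (π[a,g]((T ⋈[b=a] U)) ⋈[a=b] ρ[c/g](T)) → 8

|E| = 8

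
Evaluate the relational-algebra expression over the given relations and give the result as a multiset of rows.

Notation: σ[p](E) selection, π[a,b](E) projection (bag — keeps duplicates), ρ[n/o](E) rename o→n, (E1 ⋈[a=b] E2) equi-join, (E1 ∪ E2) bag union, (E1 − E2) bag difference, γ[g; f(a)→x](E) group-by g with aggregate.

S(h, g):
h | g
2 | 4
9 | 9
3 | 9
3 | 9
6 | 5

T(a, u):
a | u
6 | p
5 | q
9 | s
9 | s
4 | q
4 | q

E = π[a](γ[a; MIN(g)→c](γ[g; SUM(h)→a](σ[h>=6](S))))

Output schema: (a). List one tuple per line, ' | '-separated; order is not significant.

Per-node cardinality:
  S → 5
  σ[h>=6](S) → 2
  γ[g; SUM(h)→a](σ[h>=6](S)) → 2
  γ[a; MIN(g)→c](γ[g; SUM(h)→a](σ[h>=6](S))) → 2
  π[a](γ[a; MIN(g)→c](γ[g; SUM(h)→a](σ[h>=6](S)))) → 2

== RESULT ==
a
6
9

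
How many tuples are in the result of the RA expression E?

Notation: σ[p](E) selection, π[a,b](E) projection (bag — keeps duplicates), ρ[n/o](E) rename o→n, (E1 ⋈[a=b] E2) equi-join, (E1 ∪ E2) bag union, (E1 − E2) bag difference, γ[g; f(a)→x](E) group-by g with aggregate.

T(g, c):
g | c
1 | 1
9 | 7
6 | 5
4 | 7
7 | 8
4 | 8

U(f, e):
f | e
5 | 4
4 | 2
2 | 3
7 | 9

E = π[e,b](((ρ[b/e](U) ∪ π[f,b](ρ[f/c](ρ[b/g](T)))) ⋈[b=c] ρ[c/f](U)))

Subexpression sizes:
  U → 4
  ρ[b/e](U) → 4
  T → 6
  ρ[b/g](T) → 6
  ρ[f/c](ρ[b/g](T)) → 6
  π[f,b](ρ[f/c](ρ[b/g](T))) → 6
  (ρ[b/e](U) ∪ π[f,b](ρ[f/c](ρ[b/g](T)))) → 10
  U → 4
  ρ[c/f](U) → 4
  ((ρ[b/e](U) ∪ π[f,b](ρ[f/c](ρ[b/g](T)))) ⋈[b=c] ρ[c/f](U)) → 5
  π[e,b](((ρ[b/e](U) ∪ π[f,b](ρ[f/c](ρ[b/g](T)))) ⋈[b=c] ρ[c/f](U))) → 5

|E| = 5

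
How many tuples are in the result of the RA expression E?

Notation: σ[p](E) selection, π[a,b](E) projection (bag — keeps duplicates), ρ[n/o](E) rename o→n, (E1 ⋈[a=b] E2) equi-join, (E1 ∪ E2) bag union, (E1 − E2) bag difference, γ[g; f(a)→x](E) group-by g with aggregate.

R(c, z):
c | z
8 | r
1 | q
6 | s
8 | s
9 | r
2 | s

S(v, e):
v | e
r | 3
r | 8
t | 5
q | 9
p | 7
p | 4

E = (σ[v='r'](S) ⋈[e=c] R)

Row counts bottom-up:
  S → 6
  σ[v='r'](S) → 2
  R → 6
  (σ[v='r'](S) ⋈[e=c] R) → 2

|E| = 2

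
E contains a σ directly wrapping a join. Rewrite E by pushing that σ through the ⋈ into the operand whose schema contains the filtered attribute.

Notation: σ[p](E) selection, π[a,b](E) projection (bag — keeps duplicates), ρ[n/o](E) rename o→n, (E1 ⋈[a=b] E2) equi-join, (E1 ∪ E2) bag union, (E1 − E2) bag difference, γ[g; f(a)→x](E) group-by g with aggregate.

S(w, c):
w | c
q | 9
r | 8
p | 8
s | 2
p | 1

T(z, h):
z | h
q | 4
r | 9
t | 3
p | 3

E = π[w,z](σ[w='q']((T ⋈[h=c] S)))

σ filters on w, owned by the right side.
E' = π[w,z]((T ⋈[h=c] σ[w='q'](S)))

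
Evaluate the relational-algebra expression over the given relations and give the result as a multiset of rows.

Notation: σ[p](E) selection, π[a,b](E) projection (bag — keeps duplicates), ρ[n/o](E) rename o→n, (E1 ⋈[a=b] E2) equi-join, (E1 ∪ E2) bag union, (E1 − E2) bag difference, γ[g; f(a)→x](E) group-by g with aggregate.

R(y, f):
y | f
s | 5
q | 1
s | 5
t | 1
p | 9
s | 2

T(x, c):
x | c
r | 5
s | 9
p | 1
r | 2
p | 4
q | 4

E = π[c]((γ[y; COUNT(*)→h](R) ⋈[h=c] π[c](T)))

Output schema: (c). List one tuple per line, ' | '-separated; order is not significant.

Per-node cardinality:
  R → 6
  γ[y; COUNT(*)→h](R) → 4
  T → 6
  π[c](T) → 6
  (γ[y; COUNT(*)→h](R) ⋈[h=c] π[c](T)) → 3
  π[c]((γ[y; COUNT(*)→h](R) ⋈[h=c] π[c](T))) → 3

== RESULT ==
c
1
1
1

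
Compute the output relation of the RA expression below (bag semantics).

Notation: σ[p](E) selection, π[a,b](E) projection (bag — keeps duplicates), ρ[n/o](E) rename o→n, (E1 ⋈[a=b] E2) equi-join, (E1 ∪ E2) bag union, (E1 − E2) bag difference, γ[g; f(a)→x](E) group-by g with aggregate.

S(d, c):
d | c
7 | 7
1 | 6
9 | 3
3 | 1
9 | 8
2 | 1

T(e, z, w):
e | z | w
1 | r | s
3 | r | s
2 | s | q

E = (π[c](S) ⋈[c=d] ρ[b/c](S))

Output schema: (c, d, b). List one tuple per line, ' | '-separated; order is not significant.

Stepwise |·|:
  S → 6
  π[c](S) → 6
  S → 6
  ρ[b/c](S) → 6
  (π[c](S) ⋈[c=d] ρ[b/c](S)) → 4

== RESULT ==
c | d | b
1 | 1 | 6
1 | 1 | 6
3 | 3 | 1
7 | 7 | 7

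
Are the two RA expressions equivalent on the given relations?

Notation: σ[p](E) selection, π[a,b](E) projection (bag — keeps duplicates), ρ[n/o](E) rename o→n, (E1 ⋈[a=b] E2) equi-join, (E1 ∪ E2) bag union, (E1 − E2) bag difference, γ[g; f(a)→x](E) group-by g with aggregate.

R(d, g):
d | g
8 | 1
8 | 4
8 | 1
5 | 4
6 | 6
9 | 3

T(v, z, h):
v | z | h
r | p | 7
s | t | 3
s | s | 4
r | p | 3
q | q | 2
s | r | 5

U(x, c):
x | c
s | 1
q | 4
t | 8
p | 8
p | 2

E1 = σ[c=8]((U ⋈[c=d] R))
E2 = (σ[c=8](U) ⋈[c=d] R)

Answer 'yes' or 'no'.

E1 per-node cardinality:
  U → 5
  R → 6
  (U ⋈[c=d] R) → 6
  σ[c=8]((U ⋈[c=d] R)) → 6
E2 per-node cardinality:
  U → 5
  σ[c=8](U) → 2
  R → 6
  (σ[c=8](U) ⋈[c=d] R) → 6

E1 and E2 produce the same multiset:
x | c | d | g
p | 8 | 8 | 1
p | 8 | 8 | 1
p | 8 | 8 | 4
t | 8 | 8 | 1
t | 8 | 8 | 1
t | 8 | 8 | 4

yes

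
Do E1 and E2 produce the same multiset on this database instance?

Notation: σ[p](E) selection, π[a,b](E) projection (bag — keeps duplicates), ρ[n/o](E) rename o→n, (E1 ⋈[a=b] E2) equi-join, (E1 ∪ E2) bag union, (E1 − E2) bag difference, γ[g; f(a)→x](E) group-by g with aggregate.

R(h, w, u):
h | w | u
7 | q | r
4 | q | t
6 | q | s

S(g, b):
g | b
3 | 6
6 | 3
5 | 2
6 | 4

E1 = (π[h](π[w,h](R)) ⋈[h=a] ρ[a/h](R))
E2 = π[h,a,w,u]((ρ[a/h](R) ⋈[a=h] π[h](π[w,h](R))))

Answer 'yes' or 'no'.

E1 subexpression sizes:
  R → 3
  π[w,h](R) → 3
  π[h](π[w,h](R)) → 3
  R → 3
  ρ[a/h](R) → 3
  (π[h](π[w,h](R)) ⋈[h=a] ρ[a/h](R)) → 3
E2 subexpression sizes:
  R → 3
  ρ[a/h](R) → 3
  R → 3
  π[w,h](R) → 3
  π[h](π[w,h](R)) → 3
  (ρ[a/h](R) ⋈[a=h] π[h](π[w,h](R))) → 3
  π[h,a,w,u]((ρ[a/h](R) ⋈[a=h] π[h](π[w,h](R)))) → 3

E1 and E2 produce the same multiset:
h | a | w | u
4 | 4 | q | t
6 | 6 | q | s
7 | 7 | q | r

yes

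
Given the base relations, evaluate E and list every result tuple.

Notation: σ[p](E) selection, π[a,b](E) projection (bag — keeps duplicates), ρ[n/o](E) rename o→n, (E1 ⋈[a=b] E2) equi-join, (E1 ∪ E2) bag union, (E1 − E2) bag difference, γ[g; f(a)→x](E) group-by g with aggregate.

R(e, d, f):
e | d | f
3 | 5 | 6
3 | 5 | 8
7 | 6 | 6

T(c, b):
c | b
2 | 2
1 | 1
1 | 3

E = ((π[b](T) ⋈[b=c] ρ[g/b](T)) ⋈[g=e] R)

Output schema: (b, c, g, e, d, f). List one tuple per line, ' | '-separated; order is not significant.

Per-node cardinality:
  T → 3
  π[b](T) → 3
  T → 3
  ρ[g/b](T) → 3
  (π[b](T) ⋈[b=c] ρ[g/b](T)) → 3
  R → 3
  ((π[b](T) ⋈[b=c] ρ[g/b](T)) ⋈[g=e] R) → 2

== RESULT ==
b | c | g | e | d | f
1 | 1 | 3 | 3 | 5 | 6
1 | 1 | 3 | 3 | 5 | 8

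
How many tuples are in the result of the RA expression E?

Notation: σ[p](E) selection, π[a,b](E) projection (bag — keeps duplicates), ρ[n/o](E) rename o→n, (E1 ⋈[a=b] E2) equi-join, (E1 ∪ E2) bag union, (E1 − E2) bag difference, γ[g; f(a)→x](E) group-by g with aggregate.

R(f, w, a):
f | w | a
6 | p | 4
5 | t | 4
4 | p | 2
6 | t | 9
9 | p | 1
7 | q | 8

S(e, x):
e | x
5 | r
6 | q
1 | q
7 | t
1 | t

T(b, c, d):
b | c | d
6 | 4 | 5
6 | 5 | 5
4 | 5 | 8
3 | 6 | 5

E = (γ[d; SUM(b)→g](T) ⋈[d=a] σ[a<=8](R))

Subexpression sizes:
  T → 4
  γ[d; SUM(b)→g](T) → 2
  R → 6
  σ[a<=8](R) → 5
  (γ[d; SUM(b)→g](T) ⋈[d=a] σ[a<=8](R)) → 1

|E| = 1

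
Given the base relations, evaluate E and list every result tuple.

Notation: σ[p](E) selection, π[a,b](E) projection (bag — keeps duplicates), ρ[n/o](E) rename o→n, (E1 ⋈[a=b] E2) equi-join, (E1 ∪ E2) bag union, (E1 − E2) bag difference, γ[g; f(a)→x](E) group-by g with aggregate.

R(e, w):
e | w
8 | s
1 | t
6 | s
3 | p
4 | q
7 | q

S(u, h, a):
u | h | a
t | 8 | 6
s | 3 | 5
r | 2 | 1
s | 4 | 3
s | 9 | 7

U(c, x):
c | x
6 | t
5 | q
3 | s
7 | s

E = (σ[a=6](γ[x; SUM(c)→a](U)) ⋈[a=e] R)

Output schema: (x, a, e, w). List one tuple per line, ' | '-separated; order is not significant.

Stepwise |·|:
  U → 4
  γ[x; SUM(c)→a](U) → 3
  σ[a=6](γ[x; SUM(c)→a](U)) → 1
  R → 6
  (σ[a=6](γ[x; SUM(c)→a](U)) ⋈[a=e] R) → 1

== RESULT ==
x | a | e | w
t | 6 | 6 | s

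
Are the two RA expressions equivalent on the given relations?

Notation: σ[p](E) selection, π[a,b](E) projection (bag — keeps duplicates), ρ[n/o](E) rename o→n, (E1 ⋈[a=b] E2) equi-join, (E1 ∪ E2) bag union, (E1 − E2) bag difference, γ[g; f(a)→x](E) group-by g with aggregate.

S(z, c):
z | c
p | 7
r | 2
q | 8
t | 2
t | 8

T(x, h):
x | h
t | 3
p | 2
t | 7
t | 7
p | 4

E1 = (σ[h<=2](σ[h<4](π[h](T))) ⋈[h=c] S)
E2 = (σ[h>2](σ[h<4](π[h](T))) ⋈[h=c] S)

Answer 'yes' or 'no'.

E1 subexpression sizes:
  T → 5
  π[h](T) → 5
  σ[h<4](π[h](T)) → 2
  σ[h<=2](σ[h<4](π[h](T))) → 1
  S → 5
  (σ[h<=2](σ[h<4](π[h](T))) ⋈[h=c] S) → 2
E2 subexpression sizes:
  T → 5
  π[h](T) → 5
  σ[h<4](π[h](T)) → 2
  σ[h>2](σ[h<4](π[h](T))) → 1
  S → 5
  (σ[h>2](σ[h<4](π[h](T))) ⋈[h=c] S) → 0

E1 result:
h | z | c
2 | r | 2
2 | t | 2
E2 result:
h | z | c
(0 rows)
Witness: (2, 't', 2) appears 1× in E1 but 0× in E2.

no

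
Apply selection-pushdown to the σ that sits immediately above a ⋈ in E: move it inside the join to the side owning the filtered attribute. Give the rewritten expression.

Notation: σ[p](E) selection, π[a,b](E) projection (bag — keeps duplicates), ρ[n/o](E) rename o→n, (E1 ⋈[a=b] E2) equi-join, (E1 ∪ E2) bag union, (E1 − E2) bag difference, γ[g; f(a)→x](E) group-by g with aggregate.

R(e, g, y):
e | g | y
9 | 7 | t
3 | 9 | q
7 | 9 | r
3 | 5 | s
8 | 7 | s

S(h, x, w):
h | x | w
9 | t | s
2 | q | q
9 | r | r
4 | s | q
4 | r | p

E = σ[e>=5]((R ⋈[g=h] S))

σ filters on e, owned by the left side.
E' = (σ[e>=5](R) ⋈[g=h] S)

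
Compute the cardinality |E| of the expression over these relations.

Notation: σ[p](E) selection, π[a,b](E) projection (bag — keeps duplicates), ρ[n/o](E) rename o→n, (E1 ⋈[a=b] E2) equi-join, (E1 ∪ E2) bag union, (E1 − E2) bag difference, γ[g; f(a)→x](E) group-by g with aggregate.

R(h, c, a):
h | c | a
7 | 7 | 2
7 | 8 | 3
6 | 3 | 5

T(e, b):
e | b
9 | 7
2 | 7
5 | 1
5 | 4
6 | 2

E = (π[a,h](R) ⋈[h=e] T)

Per-node cardinality:
  R → 3
  π[a,h](R) → 3
  T → 5
  (π[a,h](R) ⋈[h=e] T) → 1

|E| = 1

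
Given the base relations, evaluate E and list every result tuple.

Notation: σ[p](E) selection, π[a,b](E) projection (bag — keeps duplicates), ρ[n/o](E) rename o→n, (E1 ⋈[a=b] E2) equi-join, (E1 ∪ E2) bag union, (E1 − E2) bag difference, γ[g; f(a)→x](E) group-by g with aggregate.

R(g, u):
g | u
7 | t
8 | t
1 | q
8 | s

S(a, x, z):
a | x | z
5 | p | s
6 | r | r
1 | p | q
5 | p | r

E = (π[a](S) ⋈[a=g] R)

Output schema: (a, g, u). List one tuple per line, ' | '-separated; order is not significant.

Subexpression sizes:
  S → 4
  π[a](S) → 4
  R → 4
  (π[a](S) ⋈[a=g] R) → 1

== RESULT ==
a | g | u
1 | 1 | q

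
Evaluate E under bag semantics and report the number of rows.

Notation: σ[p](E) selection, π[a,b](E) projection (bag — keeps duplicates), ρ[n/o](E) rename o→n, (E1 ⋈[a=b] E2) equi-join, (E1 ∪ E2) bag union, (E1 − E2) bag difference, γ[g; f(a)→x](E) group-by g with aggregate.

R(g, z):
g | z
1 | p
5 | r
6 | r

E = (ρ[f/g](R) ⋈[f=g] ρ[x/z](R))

Per-node cardinality:
  R → 3
  ρ[f/g](R) → 3
  R → 3
  ρ[x/z](R) → 3
  (ρ[f/g](R) ⋈[f=g] ρ[x/z](R)) → 3

|E| = 3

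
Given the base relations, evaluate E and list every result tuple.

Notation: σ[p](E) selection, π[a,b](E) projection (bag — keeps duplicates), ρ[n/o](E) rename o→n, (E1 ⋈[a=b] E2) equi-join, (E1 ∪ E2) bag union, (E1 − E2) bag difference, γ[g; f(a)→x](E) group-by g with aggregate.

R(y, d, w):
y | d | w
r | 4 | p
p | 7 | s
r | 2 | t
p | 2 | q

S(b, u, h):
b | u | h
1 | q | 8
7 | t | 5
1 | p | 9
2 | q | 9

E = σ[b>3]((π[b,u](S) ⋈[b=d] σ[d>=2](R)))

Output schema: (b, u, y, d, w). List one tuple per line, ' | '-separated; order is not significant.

Stepwise |·|:
  S → 4
  π[b,u](S) → 4
  R → 4
  σ[d>=2](R) → 4
  (π[b,u](S) ⋈[b=d] σ[d>=2](R)) → 3
  σ[b>3]((π[b,u](S) ⋈[b=d] σ[d>=2](R))) → 1

== RESULT ==
b | u | y | d | w
7 | t | p | 7 | s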